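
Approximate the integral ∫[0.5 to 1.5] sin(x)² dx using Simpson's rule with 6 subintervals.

f(x) = sin(x)²
a = 0.5, b = 1.5, n = 6
h = (b - a)/n = 0.166667

Simpson's rule: (h/3)[f(x₀) + 4f(x₁) + 2f(x₂) + ... + f(xₙ)]

x_0 = 0.5000, f(x_0) = 0.229849, coefficient = 1
x_1 = 0.6667, f(x_1) = 0.382381, coefficient = 4
x_2 = 0.8333, f(x_2) = 0.547862, coefficient = 2
x_3 = 1.0000, f(x_3) = 0.708073, coefficient = 4
x_4 = 1.1667, f(x_4) = 0.845379, coefficient = 2
x_5 = 1.3333, f(x_5) = 0.944663, coefficient = 4
x_6 = 1.5000, f(x_6) = 0.994996, coefficient = 1

I ≈ (0.166667/3) × 12.151798 = 0.675100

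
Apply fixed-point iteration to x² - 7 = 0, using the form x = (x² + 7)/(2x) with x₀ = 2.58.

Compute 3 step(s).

Equation: x² - 7 = 0
Fixed-point form: x = (x² + 7)/(2x)
x₀ = 2.58

x_1 = g(2.580000) = 2.646589
x_2 = g(2.646589) = 2.645751
x_3 = g(2.645751) = 2.645751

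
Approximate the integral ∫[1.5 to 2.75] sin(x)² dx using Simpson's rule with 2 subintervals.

f(x) = sin(x)²
a = 1.5, b = 2.75, n = 2
h = (b - a)/n = 0.625000

Simpson's rule: (h/3)[f(x₀) + 4f(x₁) + 2f(x₂) + ... + f(xₙ)]

x_0 = 1.5000, f(x_0) = 0.994996, coefficient = 1
x_1 = 2.1250, f(x_1) = 0.723044, coefficient = 4
x_2 = 2.7500, f(x_2) = 0.145665, coefficient = 1

I ≈ (0.625000/3) × 4.032836 = 0.840174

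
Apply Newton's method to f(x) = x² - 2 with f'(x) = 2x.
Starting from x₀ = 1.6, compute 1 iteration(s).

f(x) = x² - 2
f'(x) = 2x
x₀ = 1.6

Newton-Raphson formula: x_{n+1} = x_n - f(x_n)/f'(x_n)

Iteration 1:
  f(1.600000) = 0.560000
  f'(1.600000) = 3.200000
  x_1 = 1.600000 - 0.560000/3.200000 = 1.425000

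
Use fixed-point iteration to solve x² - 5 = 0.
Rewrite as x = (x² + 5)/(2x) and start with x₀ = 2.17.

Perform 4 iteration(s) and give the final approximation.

Equation: x² - 5 = 0
Fixed-point form: x = (x² + 5)/(2x)
x₀ = 2.17

x_1 = g(2.170000) = 2.237074
x_2 = g(2.237074) = 2.236068
x_3 = g(2.236068) = 2.236068
x_4 = g(2.236068) = 2.236068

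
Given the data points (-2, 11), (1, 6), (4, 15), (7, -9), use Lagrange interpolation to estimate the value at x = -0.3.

Lagrange interpolation formula:
P(x) = Σ yᵢ × Lᵢ(x)
where Lᵢ(x) = Π_{j≠i} (x - xⱼ)/(xᵢ - xⱼ)

L_0(-0.3) = (-0.3 - 1)/(-2 - 1) × (-0.3 - 4)/(-2 - 4) × (-0.3 - 7)/(-2 - 7) = 0.251895
L_1(-0.3) = (-0.3 - (-2))/(1 - (-2)) × (-0.3 - 4)/(1 - 4) × (-0.3 - 7)/(1 - 7) = 0.988204
L_2(-0.3) = (-0.3 - (-2))/(4 - (-2)) × (-0.3 - 1)/(4 - 1) × (-0.3 - 7)/(4 - 7) = -0.298759
L_3(-0.3) = (-0.3 - (-2))/(7 - (-2)) × (-0.3 - 1)/(7 - 1) × (-0.3 - 4)/(7 - 4) = 0.058660

P(-0.3) = 11×L_0(-0.3) + 6×L_1(-0.3) + 15×L_2(-0.3) + (-9)×L_3(-0.3)
P(-0.3) = 3.690735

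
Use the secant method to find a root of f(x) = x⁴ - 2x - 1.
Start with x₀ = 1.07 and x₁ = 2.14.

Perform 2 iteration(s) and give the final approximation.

f(x) = x⁴ - 2x - 1
x₀ = 1.07, x₁ = 2.14

Secant formula: x_{n+1} = x_n - f(x_n)(x_n - x_{n-1})/(f(x_n) - f(x_{n-1}))

Iteration 1:
  f(1.070000) = -1.829204
  f(2.140000) = 15.692736
  x_2 = 2.140000 - 15.692736×(2.140000 - 1.070000)/(15.692736 - (-1.829204))
       = 1.181703
Iteration 2:
  f(2.140000) = 15.692736
  f(1.181703) = -1.413413
  x_3 = 1.181703 - (-1.413413)×(1.181703 - 2.140000)/(-1.413413 - 15.692736)
       = 1.260883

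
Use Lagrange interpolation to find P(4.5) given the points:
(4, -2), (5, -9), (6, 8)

Lagrange interpolation formula:
P(x) = Σ yᵢ × Lᵢ(x)
where Lᵢ(x) = Π_{j≠i} (x - xⱼ)/(xᵢ - xⱼ)

L_0(4.5) = (4.5 - 5)/(4 - 5) × (4.5 - 6)/(4 - 6) = 0.375000
L_1(4.5) = (4.5 - 4)/(5 - 4) × (4.5 - 6)/(5 - 6) = 0.750000
L_2(4.5) = (4.5 - 4)/(6 - 4) × (4.5 - 5)/(6 - 5) = -0.125000

P(4.5) = (-2)×L_0(4.5) + (-9)×L_1(4.5) + 8×L_2(4.5)
P(4.5) = -8.500000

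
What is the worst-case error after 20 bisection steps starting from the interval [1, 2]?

Bisection error bound: |error| ≤ (b-a)/2^n
|error| ≤ (2 - 1)/2^20 = 1/2^20
|error| ≤ 0.0000009537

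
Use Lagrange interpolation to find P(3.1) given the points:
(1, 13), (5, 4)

Lagrange interpolation formula:
P(x) = Σ yᵢ × Lᵢ(x)
where Lᵢ(x) = Π_{j≠i} (x - xⱼ)/(xᵢ - xⱼ)

L_0(3.1) = (3.1 - 5)/(1 - 5) = 0.475000
L_1(3.1) = (3.1 - 1)/(5 - 1) = 0.525000

P(3.1) = 13×L_0(3.1) + 4×L_1(3.1)
P(3.1) = 8.275000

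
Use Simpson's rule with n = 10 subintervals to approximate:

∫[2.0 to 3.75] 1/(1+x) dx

f(x) = 1/(1+x)
a = 2.0, b = 3.75, n = 10
h = (b - a)/n = 0.175000

Simpson's rule: (h/3)[f(x₀) + 4f(x₁) + 2f(x₂) + ... + f(xₙ)]

x_0 = 2.0000, f(x_0) = 0.333333, coefficient = 1
x_1 = 2.1750, f(x_1) = 0.314961, coefficient = 4
x_2 = 2.3500, f(x_2) = 0.298507, coefficient = 2
x_3 = 2.5250, f(x_3) = 0.283688, coefficient = 4
x_4 = 2.7000, f(x_4) = 0.270270, coefficient = 2
x_5 = 2.8750, f(x_5) = 0.258065, coefficient = 4
x_6 = 3.0500, f(x_6) = 0.246914, coefficient = 2
x_7 = 3.2250, f(x_7) = 0.236686, coefficient = 4
x_8 = 3.4000, f(x_8) = 0.227273, coefficient = 2
x_9 = 3.5750, f(x_9) = 0.218579, coefficient = 4
x_10 = 3.7500, f(x_10) = 0.210526, coefficient = 1

I ≈ (0.175000/3) × 7.877703 = 0.459533
Exact value: 0.459532
Error: 0.000000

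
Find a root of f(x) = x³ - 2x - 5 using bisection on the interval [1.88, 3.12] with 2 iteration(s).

f(x) = x³ - 2x - 5
Initial interval: [1.88, 3.12]

Iteration 1:
  c_1 = (1.880000 + 3.120000)/2 = 2.500000
  f(c_1) = f(2.500000) = 5.625000
  f(a) × f(c) < 0, new interval: [1.880000, 2.500000]
Iteration 2:
  c_2 = (1.880000 + 2.500000)/2 = 2.190000
  f(c_2) = f(2.190000) = 1.123459
  f(a) × f(c) < 0, new interval: [1.880000, 2.190000]

After 2 iteration(s), the approximation is c_2 = 2.190000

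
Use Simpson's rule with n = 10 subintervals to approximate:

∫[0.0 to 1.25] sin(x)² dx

f(x) = sin(x)²
a = 0.0, b = 1.25, n = 10
h = (b - a)/n = 0.125000

Simpson's rule: (h/3)[f(x₀) + 4f(x₁) + 2f(x₂) + ... + f(xₙ)]

x_0 = 0.0000, f(x_0) = 0.000000, coefficient = 1
x_1 = 0.1250, f(x_1) = 0.015544, coefficient = 4
x_2 = 0.2500, f(x_2) = 0.061209, coefficient = 2
x_3 = 0.3750, f(x_3) = 0.134156, coefficient = 4
x_4 = 0.5000, f(x_4) = 0.229849, coefficient = 2
x_5 = 0.6250, f(x_5) = 0.342339, coefficient = 4
x_6 = 0.7500, f(x_6) = 0.464631, coefficient = 2
x_7 = 0.8750, f(x_7) = 0.589123, coefficient = 4
x_8 = 1.0000, f(x_8) = 0.708073, coefficient = 2
x_9 = 1.1250, f(x_9) = 0.814087, coefficient = 4
x_10 = 1.2500, f(x_10) = 0.900572, coefficient = 1

I ≈ (0.125000/3) × 11.409089 = 0.475379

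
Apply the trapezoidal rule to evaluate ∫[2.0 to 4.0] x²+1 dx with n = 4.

f(x) = x²+1
a = 2.0, b = 4.0, n = 4
h = (b - a)/n = 0.500000

Trapezoidal rule: (h/2)[f(x₀) + 2f(x₁) + 2f(x₂) + ... + f(xₙ)]

x_0 = 2.0000, f(x_0) = 5.000000, coefficient = 1
x_1 = 2.5000, f(x_1) = 7.250000, coefficient = 2
x_2 = 3.0000, f(x_2) = 10.000000, coefficient = 2
x_3 = 3.5000, f(x_3) = 13.250000, coefficient = 2
x_4 = 4.0000, f(x_4) = 17.000000, coefficient = 1

I ≈ (0.500000/2) × 83.000000 = 20.750000
Exact value: 20.666667
Error: 0.083333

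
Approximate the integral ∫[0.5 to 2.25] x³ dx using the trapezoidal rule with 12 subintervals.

f(x) = x³
a = 0.5, b = 2.25, n = 12
h = (b - a)/n = 0.145833

Trapezoidal rule: (h/2)[f(x₀) + 2f(x₁) + 2f(x₂) + ... + f(xₙ)]

x_0 = 0.5000, f(x_0) = 0.125000, coefficient = 1
x_1 = 0.6458, f(x_1) = 0.269378, coefficient = 2
x_2 = 0.7917, f(x_2) = 0.496166, coefficient = 2
x_3 = 0.9375, f(x_3) = 0.823975, coefficient = 2
x_4 = 1.0833, f(x_4) = 1.271412, coefficient = 2
x_5 = 1.2292, f(x_5) = 1.857087, coefficient = 2
x_6 = 1.3750, f(x_6) = 2.599609, coefficient = 2
x_7 = 1.5208, f(x_7) = 3.517587, coefficient = 2
x_8 = 1.6667, f(x_8) = 4.629630, coefficient = 2
x_9 = 1.8125, f(x_9) = 5.954346, coefficient = 2
x_10 = 1.9583, f(x_10) = 7.510344, coefficient = 2
x_11 = 2.1042, f(x_11) = 9.316234, coefficient = 2
x_12 = 2.2500, f(x_12) = 11.390625, coefficient = 1

I ≈ (0.145833/2) × 88.007161 = 6.417189
Exact value: 6.391602
Error: 0.025587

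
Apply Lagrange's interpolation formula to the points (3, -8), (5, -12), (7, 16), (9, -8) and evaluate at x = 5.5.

Lagrange interpolation formula:
P(x) = Σ yᵢ × Lᵢ(x)
where Lᵢ(x) = Π_{j≠i} (x - xⱼ)/(xᵢ - xⱼ)

L_0(5.5) = (5.5 - 5)/(3 - 5) × (5.5 - 7)/(3 - 7) × (5.5 - 9)/(3 - 9) = -0.054688
L_1(5.5) = (5.5 - 3)/(5 - 3) × (5.5 - 7)/(5 - 7) × (5.5 - 9)/(5 - 9) = 0.820312
L_2(5.5) = (5.5 - 3)/(7 - 3) × (5.5 - 5)/(7 - 5) × (5.5 - 9)/(7 - 9) = 0.273438
L_3(5.5) = (5.5 - 3)/(9 - 3) × (5.5 - 5)/(9 - 5) × (5.5 - 7)/(9 - 7) = -0.039062

P(5.5) = (-8)×L_0(5.5) + (-12)×L_1(5.5) + 16×L_2(5.5) + (-8)×L_3(5.5)
P(5.5) = -4.718750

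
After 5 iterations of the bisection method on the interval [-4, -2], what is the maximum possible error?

Bisection error bound: |error| ≤ (b-a)/2^n
|error| ≤ (-2 - (-4))/2^5 = 2/2^5
|error| ≤ 0.0625000000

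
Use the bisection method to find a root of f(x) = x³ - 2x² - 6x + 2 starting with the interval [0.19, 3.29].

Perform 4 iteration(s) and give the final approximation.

f(x) = x³ - 2x² - 6x + 2
Initial interval: [0.19, 3.29]

Iteration 1:
  c_1 = (0.190000 + 3.290000)/2 = 1.740000
  f(c_1) = f(1.740000) = -9.227176
  f(a) × f(c) < 0, new interval: [0.190000, 1.740000]
Iteration 2:
  c_2 = (0.190000 + 1.740000)/2 = 0.965000
  f(c_2) = f(0.965000) = -4.753818
  f(a) × f(c) < 0, new interval: [0.190000, 0.965000]
Iteration 3:
  c_3 = (0.190000 + 0.965000)/2 = 0.577500
  f(c_3) = f(0.577500) = -1.939413
  f(a) × f(c) < 0, new interval: [0.190000, 0.577500]
Iteration 4:
  c_4 = (0.190000 + 0.577500)/2 = 0.383750
  f(c_4) = f(0.383750) = -0.540516
  f(a) × f(c) < 0, new interval: [0.190000, 0.383750]

After 4 iteration(s), the approximation is c_4 = 0.383750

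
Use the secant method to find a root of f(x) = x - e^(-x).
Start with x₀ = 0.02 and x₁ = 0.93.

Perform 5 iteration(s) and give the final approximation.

f(x) = x - e^(-x)
x₀ = 0.02, x₁ = 0.93

Secant formula: x_{n+1} = x_n - f(x_n)(x_n - x_{n-1})/(f(x_n) - f(x_{n-1}))

Iteration 1:
  f(0.020000) = -0.960199
  f(0.930000) = 0.535446
  x_2 = 0.930000 - 0.535446×(0.930000 - 0.020000)/(0.535446 - (-0.960199))
       = 0.604217
Iteration 2:
  f(0.930000) = 0.535446
  f(0.604217) = 0.057714
  x_3 = 0.604217 - 0.057714×(0.604217 - 0.930000)/(0.057714 - 0.535446)
       = 0.564859
Iteration 3:
  f(0.604217) = 0.057714
  f(0.564859) = -0.003581
  x_4 = 0.564859 - (-0.003581)×(0.564859 - 0.604217)/(-0.003581 - 0.057714)
       = 0.567159
Iteration 4:
  f(0.564859) = -0.003581
  f(0.567159) = 0.000024
  x_5 = 0.567159 - 0.000024×(0.567159 - 0.564859)/(0.000024 - (-0.003581))
       = 0.567143
Iteration 5:
  f(0.567159) = 0.000024
  f(0.567143) = 0.000000
  x_6 = 0.567143 - 0.000000×(0.567143 - 0.567159)/(0.000000 - 0.000024)
       = 0.567143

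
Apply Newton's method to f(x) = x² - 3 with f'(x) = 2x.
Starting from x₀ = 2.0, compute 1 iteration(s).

f(x) = x² - 3
f'(x) = 2x
x₀ = 2.0

Newton-Raphson formula: x_{n+1} = x_n - f(x_n)/f'(x_n)

Iteration 1:
  f(2.000000) = 1.000000
  f'(2.000000) = 4.000000
  x_1 = 2.000000 - 1.000000/4.000000 = 1.750000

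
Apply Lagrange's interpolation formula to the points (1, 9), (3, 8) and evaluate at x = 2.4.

Lagrange interpolation formula:
P(x) = Σ yᵢ × Lᵢ(x)
where Lᵢ(x) = Π_{j≠i} (x - xⱼ)/(xᵢ - xⱼ)

L_0(2.4) = (2.4 - 3)/(1 - 3) = 0.300000
L_1(2.4) = (2.4 - 1)/(3 - 1) = 0.700000

P(2.4) = 9×L_0(2.4) + 8×L_1(2.4)
P(2.4) = 8.300000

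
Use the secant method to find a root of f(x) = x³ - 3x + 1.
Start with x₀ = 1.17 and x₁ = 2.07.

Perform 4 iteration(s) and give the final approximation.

f(x) = x³ - 3x + 1
x₀ = 1.17, x₁ = 2.07

Secant formula: x_{n+1} = x_n - f(x_n)(x_n - x_{n-1})/(f(x_n) - f(x_{n-1}))

Iteration 1:
  f(1.170000) = -0.908387
  f(2.070000) = 3.659743
  x_2 = 2.070000 - 3.659743×(2.070000 - 1.170000)/(3.659743 - (-0.908387))
       = 1.348968
Iteration 2:
  f(2.070000) = 3.659743
  f(1.348968) = -0.592168
  x_3 = 1.348968 - (-0.592168)×(1.348968 - 2.070000)/(-0.592168 - 3.659743)
       = 1.449387
Iteration 3:
  f(1.348968) = -0.592168
  f(1.449387) = -0.303402
  x_4 = 1.449387 - (-0.303402)×(1.449387 - 1.348968)/(-0.303402 - (-0.592168))
       = 1.554895
Iteration 4:
  f(1.449387) = -0.303402
  f(1.554895) = 0.094584
  x_5 = 1.554895 - 0.094584×(1.554895 - 1.449387)/(0.094584 - (-0.303402))
       = 1.529821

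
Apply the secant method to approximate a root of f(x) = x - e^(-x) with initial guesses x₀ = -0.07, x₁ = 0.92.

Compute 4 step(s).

f(x) = x - e^(-x)
x₀ = -0.07, x₁ = 0.92

Secant formula: x_{n+1} = x_n - f(x_n)(x_n - x_{n-1})/(f(x_n) - f(x_{n-1}))

Iteration 1:
  f(-0.070000) = -1.142508
  f(0.920000) = 0.521481
  x_2 = 0.920000 - 0.521481×(0.920000 - (-0.070000))/(0.521481 - (-1.142508))
       = 0.609742
Iteration 2:
  f(0.920000) = 0.521481
  f(0.609742) = 0.066251
  x_3 = 0.609742 - 0.066251×(0.609742 - 0.920000)/(0.066251 - 0.521481)
       = 0.564589
Iteration 3:
  f(0.609742) = 0.066251
  f(0.564589) = -0.004004
  x_4 = 0.564589 - (-0.004004)×(0.564589 - 0.609742)/(-0.004004 - 0.066251)
       = 0.567163
Iteration 4:
  f(0.564589) = -0.004004
  f(0.567163) = 0.000031
  x_5 = 0.567163 - 0.000031×(0.567163 - 0.564589)/(0.000031 - (-0.004004))
       = 0.567143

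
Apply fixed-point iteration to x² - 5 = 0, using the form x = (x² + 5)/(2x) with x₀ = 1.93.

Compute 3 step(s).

Equation: x² - 5 = 0
Fixed-point form: x = (x² + 5)/(2x)
x₀ = 1.93

x_1 = g(1.930000) = 2.260337
x_2 = g(2.260337) = 2.236198
x_3 = g(2.236198) = 2.236068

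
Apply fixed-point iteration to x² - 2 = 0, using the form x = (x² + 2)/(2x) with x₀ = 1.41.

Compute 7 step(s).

Equation: x² - 2 = 0
Fixed-point form: x = (x² + 2)/(2x)
x₀ = 1.41

x_1 = g(1.410000) = 1.414220
x_2 = g(1.414220) = 1.414214
x_3 = g(1.414214) = 1.414214
x_4 = g(1.414214) = 1.414214
x_5 = g(1.414214) = 1.414214
x_6 = g(1.414214) = 1.414214
x_7 = g(1.414214) = 1.414214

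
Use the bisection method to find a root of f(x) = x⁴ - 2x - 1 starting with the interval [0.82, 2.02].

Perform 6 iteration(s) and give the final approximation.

f(x) = x⁴ - 2x - 1
Initial interval: [0.82, 2.02]

Iteration 1:
  c_1 = (0.820000 + 2.020000)/2 = 1.420000
  f(c_1) = f(1.420000) = 0.225869
  f(a) × f(c) < 0, new interval: [0.820000, 1.420000]
Iteration 2:
  c_2 = (0.820000 + 1.420000)/2 = 1.120000
  f(c_2) = f(1.120000) = -1.666481
  f(a) × f(c) ≥ 0, new interval: [1.120000, 1.420000]
Iteration 3:
  c_3 = (1.120000 + 1.420000)/2 = 1.270000
  f(c_3) = f(1.270000) = -0.938554
  f(a) × f(c) ≥ 0, new interval: [1.270000, 1.420000]
Iteration 4:
  c_4 = (1.270000 + 1.420000)/2 = 1.345000
  f(c_4) = f(1.345000) = -0.417429
  f(a) × f(c) ≥ 0, new interval: [1.345000, 1.420000]
Iteration 5:
  c_5 = (1.345000 + 1.420000)/2 = 1.382500
  f(c_5) = f(1.382500) = -0.111908
  f(a) × f(c) ≥ 0, new interval: [1.382500, 1.420000]
Iteration 6:
  c_6 = (1.382500 + 1.420000)/2 = 1.401250
  f(c_6) = f(1.401250) = 0.052838
  f(a) × f(c) < 0, new interval: [1.382500, 1.401250]

After 6 iteration(s), the approximation is c_6 = 1.401250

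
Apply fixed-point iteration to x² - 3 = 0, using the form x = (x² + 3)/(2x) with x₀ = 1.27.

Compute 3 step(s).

Equation: x² - 3 = 0
Fixed-point form: x = (x² + 3)/(2x)
x₀ = 1.27

x_1 = g(1.270000) = 1.816102
x_2 = g(1.816102) = 1.733996
x_3 = g(1.733996) = 1.732052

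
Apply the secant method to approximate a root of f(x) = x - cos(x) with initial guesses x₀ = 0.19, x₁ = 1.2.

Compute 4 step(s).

f(x) = x - cos(x)
x₀ = 0.19, x₁ = 1.2

Secant formula: x_{n+1} = x_n - f(x_n)(x_n - x_{n-1})/(f(x_n) - f(x_{n-1}))

Iteration 1:
  f(0.190000) = -0.792004
  f(1.200000) = 0.837642
  x_2 = 1.200000 - 0.837642×(1.200000 - 0.190000)/(0.837642 - (-0.792004))
       = 0.680858
Iteration 2:
  f(1.200000) = 0.837642
  f(0.680858) = -0.096176
  x_3 = 0.680858 - (-0.096176)×(0.680858 - 1.200000)/(-0.096176 - 0.837642)
       = 0.734325
Iteration 3:
  f(0.680858) = -0.096176
  f(0.734325) = -0.007958
  x_4 = 0.734325 - (-0.007958)×(0.734325 - 0.680858)/(-0.007958 - (-0.096176))
       = 0.739148
Iteration 4:
  f(0.734325) = -0.007958
  f(0.739148) = 0.000106
  x_5 = 0.739148 - 0.000106×(0.739148 - 0.734325)/(0.000106 - (-0.007958))
       = 0.739085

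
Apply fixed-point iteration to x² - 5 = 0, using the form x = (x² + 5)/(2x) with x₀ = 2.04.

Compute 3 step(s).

Equation: x² - 5 = 0
Fixed-point form: x = (x² + 5)/(2x)
x₀ = 2.04

x_1 = g(2.040000) = 2.245490
x_2 = g(2.245490) = 2.236088
x_3 = g(2.236088) = 2.236068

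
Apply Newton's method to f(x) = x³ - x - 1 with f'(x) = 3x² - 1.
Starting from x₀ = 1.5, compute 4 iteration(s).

f(x) = x³ - x - 1
f'(x) = 3x² - 1
x₀ = 1.5

Newton-Raphson formula: x_{n+1} = x_n - f(x_n)/f'(x_n)

Iteration 1:
  f(1.500000) = 0.875000
  f'(1.500000) = 5.750000
  x_1 = 1.500000 - 0.875000/5.750000 = 1.347826
Iteration 2:
  f(1.347826) = 0.100682
  f'(1.347826) = 4.449905
  x_2 = 1.347826 - 0.100682/4.449905 = 1.325200
Iteration 3:
  f(1.325200) = 0.002058
  f'(1.325200) = 4.268468
  x_3 = 1.325200 - 0.002058/4.268468 = 1.324718
Iteration 4:
  f(1.324718) = 0.000001
  f'(1.324718) = 4.264635
  x_4 = 1.324718 - 0.000001/4.264635 = 1.324718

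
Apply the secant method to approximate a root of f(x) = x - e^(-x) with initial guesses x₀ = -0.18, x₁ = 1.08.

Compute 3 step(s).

f(x) = x - e^(-x)
x₀ = -0.18, x₁ = 1.08

Secant formula: x_{n+1} = x_n - f(x_n)(x_n - x_{n-1})/(f(x_n) - f(x_{n-1}))

Iteration 1:
  f(-0.180000) = -1.377217
  f(1.080000) = 0.740404
  x_2 = 1.080000 - 0.740404×(1.080000 - (-0.180000))/(0.740404 - (-1.377217))
       = 0.639454
Iteration 2:
  f(1.080000) = 0.740404
  f(0.639454) = 0.111874
  x_3 = 0.639454 - 0.111874×(0.639454 - 1.080000)/(0.111874 - 0.740404)
       = 0.561040
Iteration 3:
  f(0.639454) = 0.111874
  f(0.561040) = -0.009575
  x_4 = 0.561040 - (-0.009575)×(0.561040 - 0.639454)/(-0.009575 - 0.111874)
       = 0.567222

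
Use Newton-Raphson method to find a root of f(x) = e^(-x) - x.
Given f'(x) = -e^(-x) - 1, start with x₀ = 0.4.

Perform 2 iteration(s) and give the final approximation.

f(x) = e^(-x) - x
f'(x) = -e^(-x) - 1
x₀ = 0.4

Newton-Raphson formula: x_{n+1} = x_n - f(x_n)/f'(x_n)

Iteration 1:
  f(0.400000) = 0.270320
  f'(0.400000) = -1.670320
  x_1 = 0.400000 - 0.270320/(-1.670320) = 0.561837
Iteration 2:
  f(0.561837) = 0.008323
  f'(0.561837) = -1.570161
  x_2 = 0.561837 - 0.008323/(-1.570161) = 0.567138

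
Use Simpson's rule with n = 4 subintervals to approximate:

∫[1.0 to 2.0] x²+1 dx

f(x) = x²+1
a = 1.0, b = 2.0, n = 4
h = (b - a)/n = 0.250000

Simpson's rule: (h/3)[f(x₀) + 4f(x₁) + 2f(x₂) + ... + f(xₙ)]

x_0 = 1.0000, f(x_0) = 2.000000, coefficient = 1
x_1 = 1.2500, f(x_1) = 2.562500, coefficient = 4
x_2 = 1.5000, f(x_2) = 3.250000, coefficient = 2
x_3 = 1.7500, f(x_3) = 4.062500, coefficient = 4
x_4 = 2.0000, f(x_4) = 5.000000, coefficient = 1

I ≈ (0.250000/3) × 40.000000 = 3.333333
Exact value: 3.333333
Error: 0.000000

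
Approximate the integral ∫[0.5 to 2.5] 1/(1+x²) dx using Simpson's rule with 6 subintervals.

f(x) = 1/(1+x²)
a = 0.5, b = 2.5, n = 6
h = (b - a)/n = 0.333333

Simpson's rule: (h/3)[f(x₀) + 4f(x₁) + 2f(x₂) + ... + f(xₙ)]

x_0 = 0.5000, f(x_0) = 0.800000, coefficient = 1
x_1 = 0.8333, f(x_1) = 0.590164, coefficient = 4
x_2 = 1.1667, f(x_2) = 0.423529, coefficient = 2
x_3 = 1.5000, f(x_3) = 0.307692, coefficient = 4
x_4 = 1.8333, f(x_4) = 0.229299, coefficient = 2
x_5 = 2.1667, f(x_5) = 0.175610, coefficient = 4
x_6 = 2.5000, f(x_6) = 0.137931, coefficient = 1

I ≈ (0.333333/3) × 6.537453 = 0.726384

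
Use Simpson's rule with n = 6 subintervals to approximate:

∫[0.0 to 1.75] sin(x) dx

f(x) = sin(x)
a = 0.0, b = 1.75, n = 6
h = (b - a)/n = 0.291667

Simpson's rule: (h/3)[f(x₀) + 4f(x₁) + 2f(x₂) + ... + f(xₙ)]

x_0 = 0.0000, f(x_0) = 0.000000, coefficient = 1
x_1 = 0.2917, f(x_1) = 0.287549, coefficient = 4
x_2 = 0.5833, f(x_2) = 0.550809, coefficient = 2
x_3 = 0.8750, f(x_3) = 0.767544, coefficient = 4
x_4 = 1.1667, f(x_4) = 0.919445, coefficient = 2
x_5 = 1.4583, f(x_5) = 0.993683, coefficient = 4
x_6 = 1.7500, f(x_6) = 0.983986, coefficient = 1

I ≈ (0.291667/3) × 12.119595 = 1.178294
Exact value: 1.178246
Error: 0.000048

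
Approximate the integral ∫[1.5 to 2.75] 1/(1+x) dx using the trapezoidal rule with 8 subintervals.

f(x) = 1/(1+x)
a = 1.5, b = 2.75, n = 8
h = (b - a)/n = 0.156250

Trapezoidal rule: (h/2)[f(x₀) + 2f(x₁) + 2f(x₂) + ... + f(xₙ)]

x_0 = 1.5000, f(x_0) = 0.400000, coefficient = 1
x_1 = 1.6562, f(x_1) = 0.376471, coefficient = 2
x_2 = 1.8125, f(x_2) = 0.355556, coefficient = 2
x_3 = 1.9688, f(x_3) = 0.336842, coefficient = 2
x_4 = 2.1250, f(x_4) = 0.320000, coefficient = 2
x_5 = 2.2812, f(x_5) = 0.304762, coefficient = 2
x_6 = 2.4375, f(x_6) = 0.290909, coefficient = 2
x_7 = 2.5938, f(x_7) = 0.278261, coefficient = 2
x_8 = 2.7500, f(x_8) = 0.266667, coefficient = 1

I ≈ (0.156250/2) × 5.192267 = 0.405646
Exact value: 0.405465
Error: 0.000181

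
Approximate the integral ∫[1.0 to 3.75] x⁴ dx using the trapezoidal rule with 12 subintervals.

f(x) = x⁴
a = 1.0, b = 3.75, n = 12
h = (b - a)/n = 0.229167

Trapezoidal rule: (h/2)[f(x₀) + 2f(x₁) + 2f(x₂) + ... + f(xₙ)]

x_0 = 1.0000, f(x_0) = 1.000000, coefficient = 1
x_1 = 1.2292, f(x_1) = 2.282670, coefficient = 2
x_2 = 1.4583, f(x_2) = 4.523006, coefficient = 2
x_3 = 1.6875, f(x_3) = 8.109146, coefficient = 2
x_4 = 1.9167, f(x_4) = 13.495419, coefficient = 2
x_5 = 2.1458, f(x_5) = 21.202348, coefficient = 2
x_6 = 2.3750, f(x_6) = 31.816650, coefficient = 2
x_7 = 2.6042, f(x_7) = 45.991238, coefficient = 2
x_8 = 2.8333, f(x_8) = 64.445216, coefficient = 2
x_9 = 3.0625, f(x_9) = 87.963882, coefficient = 2
x_10 = 3.2917, f(x_10) = 117.398730, coefficient = 2
x_11 = 3.5208, f(x_11) = 153.667444, coefficient = 2
x_12 = 3.7500, f(x_12) = 197.753906, coefficient = 1

I ≈ (0.229167/2) × 1300.545406 = 149.020828
Exact value: 148.115430
Error: 0.905398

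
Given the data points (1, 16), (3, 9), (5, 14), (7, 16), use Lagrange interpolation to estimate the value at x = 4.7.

Lagrange interpolation formula:
P(x) = Σ yᵢ × Lᵢ(x)
where Lᵢ(x) = Π_{j≠i} (x - xⱼ)/(xᵢ - xⱼ)

L_0(4.7) = (4.7 - 3)/(1 - 3) × (4.7 - 5)/(1 - 5) × (4.7 - 7)/(1 - 7) = -0.024437
L_1(4.7) = (4.7 - 1)/(3 - 1) × (4.7 - 5)/(3 - 5) × (4.7 - 7)/(3 - 7) = 0.159562
L_2(4.7) = (4.7 - 1)/(5 - 1) × (4.7 - 3)/(5 - 3) × (4.7 - 7)/(5 - 7) = 0.904188
L_3(4.7) = (4.7 - 1)/(7 - 1) × (4.7 - 3)/(7 - 3) × (4.7 - 5)/(7 - 5) = -0.039312

P(4.7) = 16×L_0(4.7) + 9×L_1(4.7) + 14×L_2(4.7) + 16×L_3(4.7)
P(4.7) = 13.074688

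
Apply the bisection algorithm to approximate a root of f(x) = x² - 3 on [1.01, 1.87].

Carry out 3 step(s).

f(x) = x² - 3
Initial interval: [1.01, 1.87]

Iteration 1:
  c_1 = (1.010000 + 1.870000)/2 = 1.440000
  f(c_1) = f(1.440000) = -0.926400
  f(a) × f(c) ≥ 0, new interval: [1.440000, 1.870000]
Iteration 2:
  c_2 = (1.440000 + 1.870000)/2 = 1.655000
  f(c_2) = f(1.655000) = -0.260975
  f(a) × f(c) ≥ 0, new interval: [1.655000, 1.870000]
Iteration 3:
  c_3 = (1.655000 + 1.870000)/2 = 1.762500
  f(c_3) = f(1.762500) = 0.106406
  f(a) × f(c) < 0, new interval: [1.655000, 1.762500]

After 3 iteration(s), the approximation is c_3 = 1.762500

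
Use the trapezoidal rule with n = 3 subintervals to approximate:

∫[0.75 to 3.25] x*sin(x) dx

f(x) = x*sin(x)
a = 0.75, b = 3.25, n = 3
h = (b - a)/n = 0.833333

Trapezoidal rule: (h/2)[f(x₀) + 2f(x₁) + 2f(x₂) + ... + f(xₙ)]

x_0 = 0.7500, f(x_0) = 0.511229, coefficient = 1
x_1 = 1.5833, f(x_1) = 1.583209, coefficient = 2
x_2 = 2.4167, f(x_2) = 1.602443, coefficient = 2
x_3 = 3.2500, f(x_3) = -0.351634, coefficient = 1

I ≈ (0.833333/2) × 6.530900 = 2.721208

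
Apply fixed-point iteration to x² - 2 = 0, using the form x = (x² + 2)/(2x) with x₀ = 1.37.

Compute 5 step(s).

Equation: x² - 2 = 0
Fixed-point form: x = (x² + 2)/(2x)
x₀ = 1.37

x_1 = g(1.370000) = 1.414927
x_2 = g(1.414927) = 1.414214
x_3 = g(1.414214) = 1.414214
x_4 = g(1.414214) = 1.414214
x_5 = g(1.414214) = 1.414214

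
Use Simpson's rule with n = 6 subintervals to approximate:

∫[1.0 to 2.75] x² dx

f(x) = x²
a = 1.0, b = 2.75, n = 6
h = (b - a)/n = 0.291667

Simpson's rule: (h/3)[f(x₀) + 4f(x₁) + 2f(x₂) + ... + f(xₙ)]

x_0 = 1.0000, f(x_0) = 1.000000, coefficient = 1
x_1 = 1.2917, f(x_1) = 1.668403, coefficient = 4
x_2 = 1.5833, f(x_2) = 2.506944, coefficient = 2
x_3 = 1.8750, f(x_3) = 3.515625, coefficient = 4
x_4 = 2.1667, f(x_4) = 4.694444, coefficient = 2
x_5 = 2.4583, f(x_5) = 6.043403, coefficient = 4
x_6 = 2.7500, f(x_6) = 7.562500, coefficient = 1

I ≈ (0.291667/3) × 67.875000 = 6.598958
Exact value: 6.598958
Error: 0.000000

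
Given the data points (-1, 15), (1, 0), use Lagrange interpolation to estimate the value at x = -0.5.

Lagrange interpolation formula:
P(x) = Σ yᵢ × Lᵢ(x)
where Lᵢ(x) = Π_{j≠i} (x - xⱼ)/(xᵢ - xⱼ)

L_0(-0.5) = (-0.5 - 1)/(-1 - 1) = 0.750000
L_1(-0.5) = (-0.5 - (-1))/(1 - (-1)) = 0.250000

P(-0.5) = 15×L_0(-0.5) + 0×L_1(-0.5)
P(-0.5) = 11.250000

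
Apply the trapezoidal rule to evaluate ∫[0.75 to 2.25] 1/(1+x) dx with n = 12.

f(x) = 1/(1+x)
a = 0.75, b = 2.25, n = 12
h = (b - a)/n = 0.125000

Trapezoidal rule: (h/2)[f(x₀) + 2f(x₁) + 2f(x₂) + ... + f(xₙ)]

x_0 = 0.7500, f(x_0) = 0.571429, coefficient = 1
x_1 = 0.8750, f(x_1) = 0.533333, coefficient = 2
x_2 = 1.0000, f(x_2) = 0.500000, coefficient = 2
x_3 = 1.1250, f(x_3) = 0.470588, coefficient = 2
x_4 = 1.2500, f(x_4) = 0.444444, coefficient = 2
x_5 = 1.3750, f(x_5) = 0.421053, coefficient = 2
x_6 = 1.5000, f(x_6) = 0.400000, coefficient = 2
x_7 = 1.6250, f(x_7) = 0.380952, coefficient = 2
x_8 = 1.7500, f(x_8) = 0.363636, coefficient = 2
x_9 = 1.8750, f(x_9) = 0.347826, coefficient = 2
x_10 = 2.0000, f(x_10) = 0.333333, coefficient = 2
x_11 = 2.1250, f(x_11) = 0.320000, coefficient = 2
x_12 = 2.2500, f(x_12) = 0.307692, coefficient = 1

I ≈ (0.125000/2) × 9.909454 = 0.619341
Exact value: 0.619039
Error: 0.000302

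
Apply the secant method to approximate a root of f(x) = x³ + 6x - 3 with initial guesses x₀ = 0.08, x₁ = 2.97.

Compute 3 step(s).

f(x) = x³ + 6x - 3
x₀ = 0.08, x₁ = 2.97

Secant formula: x_{n+1} = x_n - f(x_n)(x_n - x_{n-1})/(f(x_n) - f(x_{n-1}))

Iteration 1:
  f(0.080000) = -2.519488
  f(2.970000) = 41.018073
  x_2 = 2.970000 - 41.018073×(2.970000 - 0.080000)/(41.018073 - (-2.519488))
       = 0.247242
Iteration 2:
  f(2.970000) = 41.018073
  f(0.247242) = -1.501433
  x_3 = 0.247242 - (-1.501433)×(0.247242 - 2.970000)/(-1.501433 - 41.018073)
       = 0.343387
Iteration 3:
  f(0.247242) = -1.501433
  f(0.343387) = -0.899186
  x_4 = 0.343387 - (-0.899186)×(0.343387 - 0.247242)/(-0.899186 - (-1.501433))
       = 0.486937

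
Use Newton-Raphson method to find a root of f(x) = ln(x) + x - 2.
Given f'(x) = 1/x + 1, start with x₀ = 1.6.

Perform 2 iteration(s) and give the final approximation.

f(x) = ln(x) + x - 2
f'(x) = 1/x + 1
x₀ = 1.6

Newton-Raphson formula: x_{n+1} = x_n - f(x_n)/f'(x_n)

Iteration 1:
  f(1.600000) = 0.070004
  f'(1.600000) = 1.625000
  x_1 = 1.600000 - 0.070004/1.625000 = 1.556921
Iteration 2:
  f(1.556921) = -0.000369
  f'(1.556921) = 1.642293
  x_2 = 1.556921 - (-0.000369)/1.642293 = 1.557146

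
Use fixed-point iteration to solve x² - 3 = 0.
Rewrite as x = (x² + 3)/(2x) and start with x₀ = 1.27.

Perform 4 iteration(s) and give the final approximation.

Equation: x² - 3 = 0
Fixed-point form: x = (x² + 3)/(2x)
x₀ = 1.27

x_1 = g(1.270000) = 1.816102
x_2 = g(1.816102) = 1.733996
x_3 = g(1.733996) = 1.732052
x_4 = g(1.732052) = 1.732051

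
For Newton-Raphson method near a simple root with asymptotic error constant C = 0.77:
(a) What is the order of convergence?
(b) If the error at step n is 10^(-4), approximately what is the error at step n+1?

(a) Newton-Raphson has quadratic (order 2) convergence near simple roots.
    This means |e_{n+1}| ≈ C|e_n|².

(b) With |e_n| = 10^(-4) and C = 0.77:
    |e_{n+1}| ≈ 0.77 × (10^(-4))² = 0.77 × 10^(-8)

(a) 2 (quadratic); (b) |e_{n+1}| ≈ 7.700e-09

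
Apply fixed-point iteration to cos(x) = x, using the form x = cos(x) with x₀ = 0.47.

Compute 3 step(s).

Equation: cos(x) = x
Fixed-point form: x = cos(x)
x₀ = 0.47

x_1 = g(0.470000) = 0.891568
x_2 = g(0.891568) = 0.628193
x_3 = g(0.628193) = 0.809091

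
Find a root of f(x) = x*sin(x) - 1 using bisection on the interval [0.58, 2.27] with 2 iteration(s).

f(x) = x*sin(x) - 1
Initial interval: [0.58, 2.27]

Iteration 1:
  c_1 = (0.580000 + 2.270000)/2 = 1.425000
  f(c_1) = f(1.425000) = 0.409882
  f(a) × f(c) < 0, new interval: [0.580000, 1.425000]
Iteration 2:
  c_2 = (0.580000 + 1.425000)/2 = 1.002500
  f(c_2) = f(1.002500) = -0.155074
  f(a) × f(c) ≥ 0, new interval: [1.002500, 1.425000]

After 2 iteration(s), the approximation is c_2 = 1.002500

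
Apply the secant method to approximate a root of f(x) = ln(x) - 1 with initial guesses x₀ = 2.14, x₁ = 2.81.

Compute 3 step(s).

f(x) = ln(x) - 1
x₀ = 2.14, x₁ = 2.81

Secant formula: x_{n+1} = x_n - f(x_n)(x_n - x_{n-1})/(f(x_n) - f(x_{n-1}))

Iteration 1:
  f(2.140000) = -0.239194
  f(2.810000) = 0.033184
  x_2 = 2.810000 - 0.033184×(2.810000 - 2.140000)/(0.033184 - (-0.239194))
       = 2.728372
Iteration 2:
  f(2.810000) = 0.033184
  f(2.728372) = 0.003705
  x_3 = 2.728372 - 0.003705×(2.728372 - 2.810000)/(0.003705 - 0.033184)
       = 2.718113
Iteration 3:
  f(2.728372) = 0.003705
  f(2.718113) = -0.000062
  x_4 = 2.718113 - (-0.000062)×(2.718113 - 2.728372)/(-0.000062 - 0.003705)
       = 2.718282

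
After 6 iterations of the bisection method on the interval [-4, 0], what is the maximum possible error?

Bisection error bound: |error| ≤ (b-a)/2^n
|error| ≤ (0 - (-4))/2^6 = 4/2^6
|error| ≤ 0.0625000000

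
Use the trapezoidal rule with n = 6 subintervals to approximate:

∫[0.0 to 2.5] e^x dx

f(x) = e^x
a = 0.0, b = 2.5, n = 6
h = (b - a)/n = 0.416667

Trapezoidal rule: (h/2)[f(x₀) + 2f(x₁) + 2f(x₂) + ... + f(xₙ)]

x_0 = 0.0000, f(x_0) = 1.000000, coefficient = 1
x_1 = 0.4167, f(x_1) = 1.516897, coefficient = 2
x_2 = 0.8333, f(x_2) = 2.300976, coefficient = 2
x_3 = 1.2500, f(x_3) = 3.490343, coefficient = 2
x_4 = 1.6667, f(x_4) = 5.294490, coefficient = 2
x_5 = 2.0833, f(x_5) = 8.031195, coefficient = 2
x_6 = 2.5000, f(x_6) = 12.182494, coefficient = 1

I ≈ (0.416667/2) × 54.450295 = 11.343812
Exact value: 11.182494
Error: 0.161318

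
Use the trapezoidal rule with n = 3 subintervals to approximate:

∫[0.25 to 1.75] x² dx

f(x) = x²
a = 0.25, b = 1.75, n = 3
h = (b - a)/n = 0.500000

Trapezoidal rule: (h/2)[f(x₀) + 2f(x₁) + 2f(x₂) + ... + f(xₙ)]

x_0 = 0.2500, f(x_0) = 0.062500, coefficient = 1
x_1 = 0.7500, f(x_1) = 0.562500, coefficient = 2
x_2 = 1.2500, f(x_2) = 1.562500, coefficient = 2
x_3 = 1.7500, f(x_3) = 3.062500, coefficient = 1

I ≈ (0.500000/2) × 7.375000 = 1.843750
Exact value: 1.781250
Error: 0.062500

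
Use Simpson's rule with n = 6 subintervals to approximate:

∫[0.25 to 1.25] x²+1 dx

f(x) = x²+1
a = 0.25, b = 1.25, n = 6
h = (b - a)/n = 0.166667

Simpson's rule: (h/3)[f(x₀) + 4f(x₁) + 2f(x₂) + ... + f(xₙ)]

x_0 = 0.2500, f(x_0) = 1.062500, coefficient = 1
x_1 = 0.4167, f(x_1) = 1.173611, coefficient = 4
x_2 = 0.5833, f(x_2) = 1.340278, coefficient = 2
x_3 = 0.7500, f(x_3) = 1.562500, coefficient = 4
x_4 = 0.9167, f(x_4) = 1.840278, coefficient = 2
x_5 = 1.0833, f(x_5) = 2.173611, coefficient = 4
x_6 = 1.2500, f(x_6) = 2.562500, coefficient = 1

I ≈ (0.166667/3) × 29.625000 = 1.645833
Exact value: 1.645833
Error: 0.000000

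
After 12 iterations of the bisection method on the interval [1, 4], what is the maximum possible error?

Bisection error bound: |error| ≤ (b-a)/2^n
|error| ≤ (4 - 1)/2^12 = 3/2^12
|error| ≤ 0.0007324219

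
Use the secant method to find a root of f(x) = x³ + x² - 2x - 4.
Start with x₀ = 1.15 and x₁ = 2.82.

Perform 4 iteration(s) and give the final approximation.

f(x) = x³ + x² - 2x - 4
x₀ = 1.15, x₁ = 2.82

Secant formula: x_{n+1} = x_n - f(x_n)(x_n - x_{n-1})/(f(x_n) - f(x_{n-1}))

Iteration 1:
  f(1.150000) = -3.456625
  f(2.820000) = 20.738168
  x_2 = 2.820000 - 20.738168×(2.820000 - 1.150000)/(20.738168 - (-3.456625))
       = 1.388587
Iteration 2:
  f(2.820000) = 20.738168
  f(1.388587) = -2.171563
  x_3 = 1.388587 - (-2.171563)×(1.388587 - 2.820000)/(-2.171563 - 20.738168)
       = 1.524268
Iteration 3:
  f(1.388587) = -2.171563
  f(1.524268) = -1.183674
  x_4 = 1.524268 - (-1.183674)×(1.524268 - 1.388587)/(-1.183674 - (-2.171563))
       = 1.686838
Iteration 4:
  f(1.524268) = -1.183674
  f(1.686838) = 0.271511
  x_5 = 1.686838 - 0.271511×(1.686838 - 1.524268)/(0.271511 - (-1.183674))
       = 1.656505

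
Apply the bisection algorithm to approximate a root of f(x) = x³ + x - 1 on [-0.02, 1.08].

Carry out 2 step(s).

f(x) = x³ + x - 1
Initial interval: [-0.02, 1.08]

Iteration 1:
  c_1 = (-0.020000 + 1.080000)/2 = 0.530000
  f(c_1) = f(0.530000) = -0.321123
  f(a) × f(c) ≥ 0, new interval: [0.530000, 1.080000]
Iteration 2:
  c_2 = (0.530000 + 1.080000)/2 = 0.805000
  f(c_2) = f(0.805000) = 0.326660
  f(a) × f(c) < 0, new interval: [0.530000, 0.805000]

After 2 iteration(s), the approximation is c_2 = 0.805000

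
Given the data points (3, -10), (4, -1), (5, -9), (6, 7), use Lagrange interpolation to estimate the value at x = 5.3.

Lagrange interpolation formula:
P(x) = Σ yᵢ × Lᵢ(x)
where Lᵢ(x) = Π_{j≠i} (x - xⱼ)/(xᵢ - xⱼ)

L_0(5.3) = (5.3 - 4)/(3 - 4) × (5.3 - 5)/(3 - 5) × (5.3 - 6)/(3 - 6) = 0.045500
L_1(5.3) = (5.3 - 3)/(4 - 3) × (5.3 - 5)/(4 - 5) × (5.3 - 6)/(4 - 6) = -0.241500
L_2(5.3) = (5.3 - 3)/(5 - 3) × (5.3 - 4)/(5 - 4) × (5.3 - 6)/(5 - 6) = 1.046500
L_3(5.3) = (5.3 - 3)/(6 - 3) × (5.3 - 4)/(6 - 4) × (5.3 - 5)/(6 - 5) = 0.149500

P(5.3) = (-10)×L_0(5.3) + (-1)×L_1(5.3) + (-9)×L_2(5.3) + 7×L_3(5.3)
P(5.3) = -8.585500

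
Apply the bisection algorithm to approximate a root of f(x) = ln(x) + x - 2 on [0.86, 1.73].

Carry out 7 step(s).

f(x) = ln(x) + x - 2
Initial interval: [0.86, 1.73]

Iteration 1:
  c_1 = (0.860000 + 1.730000)/2 = 1.295000
  f(c_1) = f(1.295000) = -0.446489
  f(a) × f(c) ≥ 0, new interval: [1.295000, 1.730000]
Iteration 2:
  c_2 = (1.295000 + 1.730000)/2 = 1.512500
  f(c_2) = f(1.512500) = -0.073736
  f(a) × f(c) ≥ 0, new interval: [1.512500, 1.730000]
Iteration 3:
  c_3 = (1.512500 + 1.730000)/2 = 1.621250
  f(c_3) = f(1.621250) = 0.104447
  f(a) × f(c) < 0, new interval: [1.512500, 1.621250]
Iteration 4:
  c_4 = (1.512500 + 1.621250)/2 = 1.566875
  f(c_4) = f(1.566875) = 0.015958
  f(a) × f(c) < 0, new interval: [1.512500, 1.566875]
Iteration 5:
  c_5 = (1.512500 + 1.566875)/2 = 1.539687
  f(c_5) = f(1.539687) = -0.028733
  f(a) × f(c) ≥ 0, new interval: [1.539687, 1.566875]
Iteration 6:
  c_6 = (1.539687 + 1.566875)/2 = 1.553281
  f(c_6) = f(1.553281) = -0.006349
  f(a) × f(c) ≥ 0, new interval: [1.553281, 1.566875]
Iteration 7:
  c_7 = (1.553281 + 1.566875)/2 = 1.560078
  f(c_7) = f(1.560078) = 0.004814
  f(a) × f(c) < 0, new interval: [1.553281, 1.560078]

After 7 iteration(s), the approximation is c_7 = 1.560078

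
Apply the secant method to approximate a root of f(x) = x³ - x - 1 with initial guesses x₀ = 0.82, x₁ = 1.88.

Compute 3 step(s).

f(x) = x³ - x - 1
x₀ = 0.82, x₁ = 1.88

Secant formula: x_{n+1} = x_n - f(x_n)(x_n - x_{n-1})/(f(x_n) - f(x_{n-1}))

Iteration 1:
  f(0.820000) = -1.268632
  f(1.880000) = 3.764672
  x_2 = 1.880000 - 3.764672×(1.880000 - 0.820000)/(3.764672 - (-1.268632))
       = 1.087170
Iteration 2:
  f(1.880000) = 3.764672
  f(1.087170) = -0.802201
  x_3 = 1.087170 - (-0.802201)×(1.087170 - 1.880000)/(-0.802201 - 3.764672)
       = 1.226436
Iteration 3:
  f(1.087170) = -0.802201
  f(1.226436) = -0.381698
  x_4 = 1.226436 - (-0.381698)×(1.226436 - 1.087170)/(-0.381698 - (-0.802201))
       = 1.352850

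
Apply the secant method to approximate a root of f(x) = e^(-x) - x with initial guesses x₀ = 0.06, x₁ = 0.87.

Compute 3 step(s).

f(x) = e^(-x) - x
x₀ = 0.06, x₁ = 0.87

Secant formula: x_{n+1} = x_n - f(x_n)(x_n - x_{n-1})/(f(x_n) - f(x_{n-1}))

Iteration 1:
  f(0.060000) = 0.881765
  f(0.870000) = -0.451048
  x_2 = 0.870000 - (-0.451048)×(0.870000 - 0.060000)/(-0.451048 - 0.881765)
       = 0.595881
Iteration 2:
  f(0.870000) = -0.451048
  f(0.595881) = -0.044804
  x_3 = 0.595881 - (-0.044804)×(0.595881 - 0.870000)/(-0.044804 - (-0.451048))
       = 0.565649
Iteration 3:
  f(0.595881) = -0.044804
  f(0.565649) = 0.002343
  x_4 = 0.565649 - 0.002343×(0.565649 - 0.595881)/(0.002343 - (-0.044804))
       = 0.567151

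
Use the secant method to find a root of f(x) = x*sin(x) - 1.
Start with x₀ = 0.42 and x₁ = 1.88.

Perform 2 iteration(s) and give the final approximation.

f(x) = x*sin(x) - 1
x₀ = 0.42, x₁ = 1.88

Secant formula: x_{n+1} = x_n - f(x_n)(x_n - x_{n-1})/(f(x_n) - f(x_{n-1}))

Iteration 1:
  f(0.420000) = -0.828741
  f(1.880000) = 0.790843
  x_2 = 1.880000 - 0.790843×(1.880000 - 0.420000)/(0.790843 - (-0.828741))
       = 1.167082
Iteration 2:
  f(1.880000) = 0.790843
  f(1.167082) = 0.073258
  x_3 = 1.167082 - 0.073258×(1.167082 - 1.880000)/(0.073258 - 0.790843)
       = 1.094300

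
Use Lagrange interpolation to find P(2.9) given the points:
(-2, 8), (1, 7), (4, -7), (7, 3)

Lagrange interpolation formula:
P(x) = Σ yᵢ × Lᵢ(x)
where Lᵢ(x) = Π_{j≠i} (x - xⱼ)/(xᵢ - xⱼ)

L_0(2.9) = (2.9 - 1)/(-2 - 1) × (2.9 - 4)/(-2 - 4) × (2.9 - 7)/(-2 - 7) = -0.052895
L_1(2.9) = (2.9 - (-2))/(1 - (-2)) × (2.9 - 4)/(1 - 4) × (2.9 - 7)/(1 - 7) = 0.409241
L_2(2.9) = (2.9 - (-2))/(4 - (-2)) × (2.9 - 1)/(4 - 1) × (2.9 - 7)/(4 - 7) = 0.706870
L_3(2.9) = (2.9 - (-2))/(7 - (-2)) × (2.9 - 1)/(7 - 1) × (2.9 - 4)/(7 - 4) = -0.063216

P(2.9) = 8×L_0(2.9) + 7×L_1(2.9) + (-7)×L_2(2.9) + 3×L_3(2.9)
P(2.9) = -2.696216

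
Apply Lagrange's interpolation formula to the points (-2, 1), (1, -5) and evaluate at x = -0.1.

Lagrange interpolation formula:
P(x) = Σ yᵢ × Lᵢ(x)
where Lᵢ(x) = Π_{j≠i} (x - xⱼ)/(xᵢ - xⱼ)

L_0(-0.1) = (-0.1 - 1)/(-2 - 1) = 0.366667
L_1(-0.1) = (-0.1 - (-2))/(1 - (-2)) = 0.633333

P(-0.1) = 1×L_0(-0.1) + (-5)×L_1(-0.1)
P(-0.1) = -2.800000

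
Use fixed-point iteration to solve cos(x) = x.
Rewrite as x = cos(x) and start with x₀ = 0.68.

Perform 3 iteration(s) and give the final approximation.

Equation: cos(x) = x
Fixed-point form: x = cos(x)
x₀ = 0.68

x_1 = g(0.680000) = 0.777573
x_2 = g(0.777573) = 0.712618
x_3 = g(0.712618) = 0.756652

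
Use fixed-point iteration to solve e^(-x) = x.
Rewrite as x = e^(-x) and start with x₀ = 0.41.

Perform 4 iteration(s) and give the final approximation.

Equation: e^(-x) = x
Fixed-point form: x = e^(-x)
x₀ = 0.41

x_1 = g(0.410000) = 0.663650
x_2 = g(0.663650) = 0.514968
x_3 = g(0.514968) = 0.597520
x_4 = g(0.597520) = 0.550175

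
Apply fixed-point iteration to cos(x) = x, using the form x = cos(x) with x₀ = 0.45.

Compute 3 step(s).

Equation: cos(x) = x
Fixed-point form: x = cos(x)
x₀ = 0.45

x_1 = g(0.450000) = 0.900447
x_2 = g(0.900447) = 0.621260
x_3 = g(0.621260) = 0.813146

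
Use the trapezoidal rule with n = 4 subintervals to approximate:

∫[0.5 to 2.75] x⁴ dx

f(x) = x⁴
a = 0.5, b = 2.75, n = 4
h = (b - a)/n = 0.562500

Trapezoidal rule: (h/2)[f(x₀) + 2f(x₁) + 2f(x₂) + ... + f(xₙ)]

x_0 = 0.5000, f(x_0) = 0.062500, coefficient = 1
x_1 = 1.0625, f(x_1) = 1.274429, coefficient = 2
x_2 = 1.6250, f(x_2) = 6.972900, coefficient = 2
x_3 = 2.1875, f(x_3) = 22.897720, coefficient = 2
x_4 = 2.7500, f(x_4) = 57.191406, coefficient = 1

I ≈ (0.562500/2) × 119.544006 = 33.621752
Exact value: 31.449023
Error: 2.172728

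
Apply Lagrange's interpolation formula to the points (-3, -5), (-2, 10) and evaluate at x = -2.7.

Lagrange interpolation formula:
P(x) = Σ yᵢ × Lᵢ(x)
where Lᵢ(x) = Π_{j≠i} (x - xⱼ)/(xᵢ - xⱼ)

L_0(-2.7) = (-2.7 - (-2))/(-3 - (-2)) = 0.700000
L_1(-2.7) = (-2.7 - (-3))/(-2 - (-3)) = 0.300000

P(-2.7) = (-5)×L_0(-2.7) + 10×L_1(-2.7)
P(-2.7) = -0.500000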